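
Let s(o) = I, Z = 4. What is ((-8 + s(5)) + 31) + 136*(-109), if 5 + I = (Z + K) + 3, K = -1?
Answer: -14800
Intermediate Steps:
I = 1 (I = -5 + ((4 - 1) + 3) = -5 + (3 + 3) = -5 + 6 = 1)
s(o) = 1
((-8 + s(5)) + 31) + 136*(-109) = ((-8 + 1) + 31) + 136*(-109) = (-7 + 31) - 14824 = 24 - 14824 = -14800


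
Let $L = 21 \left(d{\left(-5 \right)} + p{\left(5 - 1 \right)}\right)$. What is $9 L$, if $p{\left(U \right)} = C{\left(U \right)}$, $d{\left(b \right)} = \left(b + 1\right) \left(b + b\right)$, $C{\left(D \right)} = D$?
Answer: $8316$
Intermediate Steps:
$d{\left(b \right)} = 2 b \left(1 + b\right)$ ($d{\left(b \right)} = \left(1 + b\right) 2 b = 2 b \left(1 + b\right)$)
$p{\left(U \right)} = U$
$L = 924$ ($L = 21 \left(2 \left(-5\right) \left(1 - 5\right) + \left(5 - 1\right)\right) = 21 \left(2 \left(-5\right) \left(-4\right) + \left(5 - 1\right)\right) = 21 \left(40 + 4\right) = 21 \cdot 44 = 924$)
$9 L = 9 \cdot 924 = 8316$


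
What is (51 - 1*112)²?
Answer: 3721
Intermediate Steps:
(51 - 1*112)² = (51 - 112)² = (-61)² = 3721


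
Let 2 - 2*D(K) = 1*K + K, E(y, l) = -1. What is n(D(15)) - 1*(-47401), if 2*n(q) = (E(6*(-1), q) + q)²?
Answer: 95027/2 ≈ 47514.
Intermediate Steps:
D(K) = 1 - K (D(K) = 1 - (1*K + K)/2 = 1 - (K + K)/2 = 1 - K)
n(q) = (-1 + q)²/2
n(D(15)) - 1*(-47401) = (-1 + (1 - 1*15))²/2 - 1*(-47401) = (-1 + (1 - 15))²/2 + 47401 = (-1 - 14)²/2 + 47401 = (½)*(-15)² + 47401 = (½)*225 + 47401 = 225/2 + 47401 = 95027/2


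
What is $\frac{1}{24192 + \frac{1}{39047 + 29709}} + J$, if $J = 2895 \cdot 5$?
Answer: $\frac{24076921158431}{1663345153} \approx 14475.0$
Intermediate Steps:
$J = 14475$
$\frac{1}{24192 + \frac{1}{39047 + 29709}} + J = \frac{1}{24192 + \frac{1}{39047 + 29709}} + 14475 = \frac{1}{24192 + \frac{1}{68756}} + 14475 = \frac{1}{\frac{1663345153}{68756}} + 14475 = \frac{68756}{1663345153} + 14475 = \frac{24076921158431}{1663345153}$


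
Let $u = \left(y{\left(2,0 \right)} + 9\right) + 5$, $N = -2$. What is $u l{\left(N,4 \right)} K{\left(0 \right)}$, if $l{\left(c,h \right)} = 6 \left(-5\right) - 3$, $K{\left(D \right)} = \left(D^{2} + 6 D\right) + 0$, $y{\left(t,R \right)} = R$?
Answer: $0$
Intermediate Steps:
$K{\left(D \right)} = D^{2} + 6 D$
$l{\left(c,h \right)} = -33$ ($l{\left(c,h \right)} = -30 - 3 = -33$)
$u = 14$ ($u = \left(0 + 9\right) + 5 = 9 + 5 = 14$)
$u l{\left(N,4 \right)} K{\left(0 \right)} = 14 \left(-33\right) 0 \left(6 + 0\right) = - 462 \cdot 0 \cdot 6 = \left(-462\right) 0 = 0$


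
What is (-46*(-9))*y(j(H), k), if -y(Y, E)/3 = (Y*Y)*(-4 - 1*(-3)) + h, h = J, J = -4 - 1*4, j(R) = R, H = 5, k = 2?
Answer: 40986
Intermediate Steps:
J = -8 (J = -4 - 4 = -8)
h = -8
y(Y, E) = 24 + 3*Y² (y(Y, E) = -3*((Y*Y)*(-4 - 1*(-3)) - 8) = -3*(Y²*(-4 + 3) - 8) = -3*(Y²*(-1) - 8) = -3*(-Y² - 8) = -3*(-8 - Y²) = 24 + 3*Y²)
(-46*(-9))*y(j(H), k) = (-46*(-9))*(24 + 3*5²) = 414*(24 + 3*25) = 414*(24 + 75) = 414*99 = 40986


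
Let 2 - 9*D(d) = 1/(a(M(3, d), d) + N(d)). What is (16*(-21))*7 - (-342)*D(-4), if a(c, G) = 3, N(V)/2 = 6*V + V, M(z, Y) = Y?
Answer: -120590/53 ≈ -2275.3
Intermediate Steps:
N(V) = 14*V (N(V) = 2*(6*V + V) = 2*(7*V) = 14*V)
D(d) = 2/9 - 1/(9*(3 + 14*d))
(16*(-21))*7 - (-342)*D(-4) = (16*(-21))*7 - (-342)*(5 + 28*(-4))/(9*(3 + 14*(-4))) = -336*7 - (-342)*(5 - 112)/(9*(3 - 56)) = -2352 - (-342)*(⅑)*(-107)/(-53) = -2352 - (-342)*(⅑)*(-1/53)*(-107) = -2352 - (-342)*107/477 = -2352 - 1*(-4066/53) = -2352 + 4066/53 = -120590/53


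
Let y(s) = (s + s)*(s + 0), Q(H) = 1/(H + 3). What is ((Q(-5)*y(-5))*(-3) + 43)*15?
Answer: 1770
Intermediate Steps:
Q(H) = 1/(3 + H)
y(s) = 2*s**2 (y(s) = (2*s)*s = 2*s**2)
((Q(-5)*y(-5))*(-3) + 43)*15 = (((2*(-5)**2)/(3 - 5))*(-3) + 43)*15 = (((2*25)/(-2))*(-3) + 43)*15 = (-1/2*50*(-3) + 43)*15 = (-25*(-3) + 43)*15 = (75 + 43)*15 = 118*15 = 1770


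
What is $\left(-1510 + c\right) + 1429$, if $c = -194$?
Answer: $-275$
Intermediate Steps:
$\left(-1510 + c\right) + 1429 = \left(-1510 - 194\right) + 1429 = -1704 + 1429 = -275$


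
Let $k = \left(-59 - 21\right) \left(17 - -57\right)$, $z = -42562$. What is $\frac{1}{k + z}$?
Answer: $- \frac{1}{48482} \approx -2.0626 \cdot 10^{-5}$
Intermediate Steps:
$k = -5920$ ($k = - 80 \left(17 + 57\right) = \left(-80\right) 74 = -5920$)
$\frac{1}{k + z} = \frac{1}{-5920 - 42562} = \frac{1}{-48482} = - \frac{1}{48482}$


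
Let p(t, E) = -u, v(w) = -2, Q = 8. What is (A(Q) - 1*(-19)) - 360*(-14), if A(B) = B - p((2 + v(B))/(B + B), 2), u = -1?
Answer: 5066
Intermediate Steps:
p(t, E) = 1 (p(t, E) = -1*(-1) = 1)
A(B) = -1 + B (A(B) = B - 1*1 = B - 1 = -1 + B)
(A(Q) - 1*(-19)) - 360*(-14) = ((-1 + 8) - 1*(-19)) - 360*(-14) = (7 + 19) - 120*(-42) = 26 + 5040 = 5066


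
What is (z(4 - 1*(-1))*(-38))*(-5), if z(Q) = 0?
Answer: 0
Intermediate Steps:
(z(4 - 1*(-1))*(-38))*(-5) = (0*(-38))*(-5) = 0*(-5) = 0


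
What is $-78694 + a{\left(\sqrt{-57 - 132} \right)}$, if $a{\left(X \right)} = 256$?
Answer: $-78438$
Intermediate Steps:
$-78694 + a{\left(\sqrt{-57 - 132} \right)} = -78694 + 256 = -78438$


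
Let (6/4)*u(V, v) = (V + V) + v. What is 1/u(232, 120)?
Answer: 3/1168 ≈ 0.0025685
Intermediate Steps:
u(V, v) = 2*v/3 + 4*V/3 (u(V, v) = 2*((V + V) + v)/3 = 2*(2*V + v)/3 = 2*(v + 2*V)/3 = 2*v/3 + 4*V/3)
1/u(232, 120) = 1/((⅔)*120 + (4/3)*232) = 1/(80 + 928/3) = 1/(1168/3) = 3/1168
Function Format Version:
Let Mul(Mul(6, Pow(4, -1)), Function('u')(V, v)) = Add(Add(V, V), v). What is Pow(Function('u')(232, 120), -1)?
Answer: Rational(3, 1168) ≈ 0.0025685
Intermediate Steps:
Function('u')(V, v) = Add(Mul(Rational(2, 3), v), Mul(Rational(4, 3), V)) (Function('u')(V, v) = Mul(Rational(2, 3), Add(Add(V, V), v)) = Mul(Rational(2, 3), Add(Mul(2, V), v)) = Mul(Rational(2, 3), Add(v, Mul(2, V))) = Add(Mul(Rational(2, 3), v), Mul(Rational(4, 3), V)))
Pow(Function('u')(232, 120), -1) = Pow(Add(Mul(Rational(2, 3), 120), Mul(Rational(4, 3), 232)), -1) = Pow(Add(80, Rational(928, 3)), -1) = Pow(Rational(1168, 3), -1) = Rational(3, 1168)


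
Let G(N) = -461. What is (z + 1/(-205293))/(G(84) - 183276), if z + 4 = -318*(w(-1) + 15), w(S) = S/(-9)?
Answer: 987322469/37719919941 ≈ 0.026175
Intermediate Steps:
w(S) = -S/9 (w(S) = S*(-1/9) = -S/9)
z = -14428/3 (z = -4 - 318*(-1/9*(-1) + 15) = -4 - 318*(1/9 + 15) = -4 - 318*136/9 = -4 - 14416/3 = -14428/3 ≈ -4809.3)
(z + 1/(-205293))/(G(84) - 183276) = (-14428/3 + 1/(-205293))/(-461 - 183276) = (-14428/3 - 1/205293)/(-183737) = -987322469/205293*(-1/183737) = 987322469/37719919941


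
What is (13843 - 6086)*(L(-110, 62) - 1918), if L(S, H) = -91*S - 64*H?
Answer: 31989868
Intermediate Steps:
(13843 - 6086)*(L(-110, 62) - 1918) = (13843 - 6086)*((-91*(-110) - 64*62) - 1918) = 7757*((10010 - 3968) - 1918) = 7757*(6042 - 1918) = 7757*4124 = 31989868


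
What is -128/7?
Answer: -128/7 ≈ -18.286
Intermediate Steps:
-128/7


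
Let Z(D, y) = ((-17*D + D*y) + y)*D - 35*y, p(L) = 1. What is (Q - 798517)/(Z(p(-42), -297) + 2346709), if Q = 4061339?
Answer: 3262822/2356493 ≈ 1.3846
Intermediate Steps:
Z(D, y) = -35*y + D*(y - 17*D + D*y) (Z(D, y) = (y - 17*D + D*y)*D - 35*y = D*(y - 17*D + D*y) - 35*y = -35*y + D*(y - 17*D + D*y))
(Q - 798517)/(Z(p(-42), -297) + 2346709) = (4061339 - 798517)/((-35*(-297) - 17*1² + 1*(-297) - 297*1²) + 2346709) = 3262822/((10395 - 17*1 - 297 - 297*1) + 2346709) = 3262822/((10395 - 17 - 297 - 297) + 2346709) = 3262822/(9784 + 2346709) = 3262822/2356493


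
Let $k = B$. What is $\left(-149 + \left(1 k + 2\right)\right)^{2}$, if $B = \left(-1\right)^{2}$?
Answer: $21316$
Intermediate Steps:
$B = 1$
$k = 1$
$\left(-149 + \left(1 k + 2\right)\right)^{2} = \left(-149 + \left(1 \cdot 1 + 2\right)\right)^{2} = \left(-149 + \left(1 + 2\right)\right)^{2} = \left(-149 + 3\right)^{2} = \left(-146\right)^{2} = 21316$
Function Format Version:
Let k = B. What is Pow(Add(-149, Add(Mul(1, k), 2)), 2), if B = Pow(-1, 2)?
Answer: 21316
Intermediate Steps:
B = 1
k = 1
Pow(Add(-149, Add(Mul(1, k), 2)), 2) = Pow(Add(-149, Add(Mul(1, 1), 2)), 2) = Pow(Add(-149, Add(1, 2)), 2) = Pow(Add(-149, 3), 2) = Pow(-146, 2) = 21316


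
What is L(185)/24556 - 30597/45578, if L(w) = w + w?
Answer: -91809509/139901671 ≈ -0.65624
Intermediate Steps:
L(w) = 2*w
L(185)/24556 - 30597/45578 = (2*185)/24556 - 30597/45578 = 370*(1/24556) - 30597*1/45578 = 185/12278 - 30597/45578 = -91809509/139901671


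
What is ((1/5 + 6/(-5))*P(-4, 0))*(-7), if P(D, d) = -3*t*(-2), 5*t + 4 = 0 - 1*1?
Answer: -42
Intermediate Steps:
t = -1 (t = -⅘ + (0 - 1*1)/5 = -⅘ + (0 - 1)/5 = -⅘ + (⅕)*(-1) = -⅘ - ⅕ = -1)
P(D, d) = -6 (P(D, d) = -3*(-1)*(-2) = 3*(-2) = -6)
((1/5 + 6/(-5))*P(-4, 0))*(-7) = ((1/5 + 6/(-5))*(-6))*(-7) = ((1*(⅕) + 6*(-⅕))*(-6))*(-7) = ((⅕ - 6/5)*(-6))*(-7) = -1*(-6)*(-7) = 6*(-7) = -42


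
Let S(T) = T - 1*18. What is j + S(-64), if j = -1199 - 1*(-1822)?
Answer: 541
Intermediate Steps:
j = 623 (j = -1199 + 1822 = 623)
S(T) = -18 + T (S(T) = T - 18 = -18 + T)
j + S(-64) = 623 + (-18 - 64) = 623 - 82 = 541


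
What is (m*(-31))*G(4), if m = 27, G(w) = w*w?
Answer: -13392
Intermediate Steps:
G(w) = w²
(m*(-31))*G(4) = (27*(-31))*4² = -837*16 = -13392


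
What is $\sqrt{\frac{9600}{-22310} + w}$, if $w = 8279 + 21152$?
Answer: $\frac{\sqrt{146486569831}}{2231} \approx 171.55$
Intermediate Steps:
$w = 29431$
$\sqrt{\frac{9600}{-22310} + w} = \sqrt{\frac{9600}{-22310} + 29431} = \sqrt{9600 \left(- \frac{1}{22310}\right) + 29431} = \sqrt{- \frac{960}{2231} + 29431} = \sqrt{\frac{65659601}{2231}} = \frac{\sqrt{146486569831}}{2231}$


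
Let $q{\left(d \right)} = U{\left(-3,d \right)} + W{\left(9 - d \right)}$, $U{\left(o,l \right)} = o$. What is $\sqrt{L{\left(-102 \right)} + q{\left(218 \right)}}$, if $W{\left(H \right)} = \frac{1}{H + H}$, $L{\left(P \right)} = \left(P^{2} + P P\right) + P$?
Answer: $\frac{\sqrt{3617310554}}{418} \approx 143.89$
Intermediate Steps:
$L{\left(P \right)} = P + 2 P^{2}$ ($L{\left(P \right)} = \left(P^{2} + P^{2}\right) + P = 2 P^{2} + P = P + 2 P^{2}$)
$W{\left(H \right)} = \frac{1}{2 H}$
$q{\left(d \right)} = -3 + \frac{1}{2 \left(9 - d\right)}$
$\sqrt{L{\left(-102 \right)} + q{\left(218 \right)}} = \sqrt{- 102 \left(1 + 2 \left(-102\right)\right) + \frac{53 - 1308}{2 \left(-9 + 218\right)}} = \sqrt{- 102 \left(1 - 204\right) + \frac{53 - 1308}{2 \cdot 209}} = \sqrt{\left(-102\right) \left(-203\right) + \frac{1}{2} \cdot \frac{1}{209} \left(-1255\right)} = \sqrt{20706 - \frac{1255}{418}} = \sqrt{\frac{8653853}{418}} = \frac{\sqrt{3617310554}}{418}$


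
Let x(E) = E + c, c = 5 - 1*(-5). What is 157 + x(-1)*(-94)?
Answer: -689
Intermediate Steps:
c = 10 (c = 5 + 5 = 10)
x(E) = 10 + E (x(E) = E + 10 = 10 + E)
157 + x(-1)*(-94) = 157 + (10 - 1)*(-94) = 157 + 9*(-94) = 157 - 846 = -689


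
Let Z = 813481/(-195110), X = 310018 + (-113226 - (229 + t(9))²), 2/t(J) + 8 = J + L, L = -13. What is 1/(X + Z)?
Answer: 3511980/507211165907 ≈ 6.9241e-6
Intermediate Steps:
t(J) = 2/(-21 + J) (t(J) = 2/(-8 + (J - 13)) = 2/(-8 + (-13 + J)) = 2/(-21 + J))
X = 5199383/36 (X = 310018 + (-113226 - (229 + 2/(-21 + 9))²) = 310018 + (-113226 - (229 + 2/(-12))²) = 310018 + (-113226 - (229 + 2*(-1/12))²) = 310018 + (-113226 - (229 - ⅙)²) = 310018 + (-113226 - (1373/6)²) = 310018 + (-113226 - 1*1885129/36) = 310018 + (-113226 - 1885129/36) = 310018 - 5961265/36 = 5199383/36 ≈ 1.4443e+5)
Z = -813481/195110 (Z = 813481*(-1/195110) = -813481/195110 ≈ -4.1693)
1/(X + Z) = 1/(5199383/36 - 813481/195110) = 1/(507211165907/3511980) = 3511980/507211165907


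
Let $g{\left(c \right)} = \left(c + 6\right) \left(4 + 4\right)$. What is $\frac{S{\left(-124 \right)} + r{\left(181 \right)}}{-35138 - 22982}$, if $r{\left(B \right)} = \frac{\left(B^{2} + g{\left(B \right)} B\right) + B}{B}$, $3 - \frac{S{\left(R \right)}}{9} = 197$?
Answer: $\frac{17}{14530} \approx 0.00117$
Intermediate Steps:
$g{\left(c \right)} = 48 + 8 c$ ($g{\left(c \right)} = \left(6 + c\right) 8 = 48 + 8 c$)
$S{\left(R \right)} = -1746$ ($S{\left(R \right)} = 27 - 1773 = -1746$)
$r{\left(B \right)} = \frac{B + B^{2} + B \left(48 + 8 B\right)}{B}$ ($r{\left(B \right)} = \frac{\left(B^{2} + \left(48 + 8 B\right) B\right) + B}{B} = \frac{\left(B^{2} + B \left(48 + 8 B\right)\right) + B}{B} = \frac{B + B^{2} + B \left(48 + 8 B\right)}{B}$)
$\frac{S{\left(-124 \right)} + r{\left(181 \right)}}{-35138 - 22982} = \frac{-1746 + \left(49 + 9 \cdot 181\right)}{-35138 - 22982} = \frac{-1746 + \left(49 + 1629\right)}{-58120} = \left(-1746 + 1678\right) \left(- \frac{1}{58120}\right) = \left(-68\right) \left(- \frac{1}{58120}\right) = \frac{17}{14530}$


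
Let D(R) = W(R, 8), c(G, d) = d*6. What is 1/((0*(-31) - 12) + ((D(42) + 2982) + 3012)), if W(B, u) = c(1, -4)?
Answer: 1/5958 ≈ 0.00016784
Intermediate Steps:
c(G, d) = 6*d
W(B, u) = -24 (W(B, u) = 6*(-4) = -24)
D(R) = -24
1/((0*(-31) - 12) + ((D(42) + 2982) + 3012)) = 1/((0*(-31) - 12) + ((-24 + 2982) + 3012)) = 1/((0 - 12) + (2958 + 3012)) = 1/(-12 + 5970) = 1/5958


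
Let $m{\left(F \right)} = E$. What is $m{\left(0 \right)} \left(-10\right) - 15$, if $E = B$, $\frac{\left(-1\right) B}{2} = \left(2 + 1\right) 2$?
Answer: $105$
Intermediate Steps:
$B = -12$ ($B = - 2 \left(2 + 1\right) 2 = - 2 \cdot 3 \cdot 2 = \left(-2\right) 6 = -12$)
$E = -12$
$m{\left(F \right)} = -12$
$m{\left(0 \right)} \left(-10\right) - 15 = \left(-12\right) \left(-10\right) - 15 = 120 - 15 = 105$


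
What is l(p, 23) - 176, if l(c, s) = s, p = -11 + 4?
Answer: -153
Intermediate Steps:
p = -7
l(p, 23) - 176 = 23 - 176 = -153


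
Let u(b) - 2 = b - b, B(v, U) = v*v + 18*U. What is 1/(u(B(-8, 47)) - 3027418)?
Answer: -1/3027416 ≈ -3.3031e-7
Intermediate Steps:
B(v, U) = v² + 18*U
u(b) = 2 (u(b) = 2 + (b - b) = 2 + 0 = 2)
1/(u(B(-8, 47)) - 3027418) = 1/(2 - 3027418) = 1/(-3027416) = -1/3027416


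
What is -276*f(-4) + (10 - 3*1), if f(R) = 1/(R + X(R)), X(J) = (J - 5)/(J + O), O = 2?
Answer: -545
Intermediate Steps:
X(J) = (-5 + J)/(2 + J) (X(J) = (J - 5)/(J + 2) = (-5 + J)/(2 + J))
f(R) = 1/(R + (-5 + R)/(2 + R))
-276*f(-4) + (10 - 3*1) = -276*(2 - 4)/(-5 - 4 - 4*(2 - 4)) + (10 - 3*1) = -276*(-2)/(-5 - 4 - 4*(-2)) + (10 - 3) = -276*(-2)/(-5 - 4 + 8) + 7 = -276*(-2)/(-1) + 7 = -(-276)*(-2) + 7 = -276*2 + 7 = -552 + 7 = -545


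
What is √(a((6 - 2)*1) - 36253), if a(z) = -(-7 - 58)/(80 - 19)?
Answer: 2*I*√33723362/61 ≈ 190.4*I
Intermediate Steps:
a(z) = 65/61 (a(z) = -(-65)/61 = -1*(-65/61) = 65/61)
√(a((6 - 2)*1) - 36253) = √(65/61 - 36253) = √(-2211368/61) = 2*I*√33723362/61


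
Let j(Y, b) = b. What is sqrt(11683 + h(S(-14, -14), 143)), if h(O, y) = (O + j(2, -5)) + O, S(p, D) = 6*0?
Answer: sqrt(11678) ≈ 108.06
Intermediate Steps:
S(p, D) = 0
h(O, y) = -5 + 2*O (h(O, y) = (O - 5) + O = (-5 + O) + O = -5 + 2*O)
sqrt(11683 + h(S(-14, -14), 143)) = sqrt(11683 + (-5 + 2*0)) = sqrt(11683 + (-5 + 0)) = sqrt(11683 - 5) = sqrt(11678)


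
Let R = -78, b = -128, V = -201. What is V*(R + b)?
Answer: 41406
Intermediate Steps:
V*(R + b) = -201*(-78 - 128) = -201*(-206) = 41406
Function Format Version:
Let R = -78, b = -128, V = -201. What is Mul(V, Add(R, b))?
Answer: 41406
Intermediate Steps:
Mul(V, Add(R, b)) = Mul(-201, Add(-78, -128)) = Mul(-201, -206) = 41406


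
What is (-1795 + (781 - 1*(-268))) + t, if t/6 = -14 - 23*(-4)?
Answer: -278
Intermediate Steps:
t = 468 (t = 6*(-14 - 23*(-4)) = 6*(-14 + 92) = 6*78 = 468)
(-1795 + (781 - 1*(-268))) + t = (-1795 + (781 - 1*(-268))) + 468 = (-1795 + (781 + 268)) + 468 = (-1795 + 1049) + 468 = -746 + 468 = -278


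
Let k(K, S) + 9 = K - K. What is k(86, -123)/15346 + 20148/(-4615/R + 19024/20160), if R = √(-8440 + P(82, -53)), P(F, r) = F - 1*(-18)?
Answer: 64381354845217209/8651269759873774 - 4920661418400*I*√2085/563747540719 ≈ 7.4418 - 398.56*I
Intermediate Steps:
P(F, r) = 18 + F (P(F, r) = F + 18 = 18 + F)
k(K, S) = -9 (k(K, S) = -9 + (K - K) = -9 + 0 = -9)
R = 2*I*√2085 (R = √(-8440 + (18 + 82)) = √(-8440 + 100) = √(-8340) = 2*I*√2085 ≈ 91.324*I)
k(86, -123)/15346 + 20148/(-4615/R + 19024/20160) = -9/15346 + 20148/(-4615*(-I*√2085/4170) + 19024/20160) = -9*1/15346 + 20148/(-(-923)*I*√2085/834 + 19024*(1/20160)) = -9/15346 + 20148/(923*I*√2085/834 + 1189/1260) = -9/15346 + 20148/(1189/1260 + 923*I*√2085/834)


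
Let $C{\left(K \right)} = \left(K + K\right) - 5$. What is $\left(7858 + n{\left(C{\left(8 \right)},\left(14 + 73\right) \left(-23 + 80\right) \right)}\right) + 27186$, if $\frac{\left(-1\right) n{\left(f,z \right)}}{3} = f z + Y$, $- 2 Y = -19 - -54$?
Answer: $- \frac{257101}{2} \approx -1.2855 \cdot 10^{5}$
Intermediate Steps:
$Y = - \frac{35}{2}$ ($Y = - \frac{-19 - -54}{2} = - \frac{-19 + 54}{2} = \left(- \frac{1}{2}\right) 35 = - \frac{35}{2} \approx -17.5$)
$C{\left(K \right)} = -5 + 2 K$ ($C{\left(K \right)} = 2 K - 5 = -5 + 2 K$)
$n{\left(f,z \right)} = \frac{105}{2} - 3 f z$ ($n{\left(f,z \right)} = - 3 \left(f z - \frac{35}{2}\right) = - 3 \left(- \frac{35}{2} + f z\right) = \frac{105}{2} - 3 f z$)
$\left(7858 + n{\left(C{\left(8 \right)},\left(14 + 73\right) \left(-23 + 80\right) \right)}\right) + 27186 = \left(7858 + \left(\frac{105}{2} - 3 \left(-5 + 2 \cdot 8\right) \left(14 + 73\right) \left(-23 + 80\right)\right)\right) + 27186 = \left(7858 + \left(\frac{105}{2} - 3 \left(-5 + 16\right) 87 \cdot 57\right)\right) + 27186 = \left(7858 + \left(\frac{105}{2} - 33 \cdot 4959\right)\right) + 27186 = \left(7858 + \left(\frac{105}{2} - 163647\right)\right) + 27186 = \left(7858 - \frac{327189}{2}\right) + 27186 = - \frac{311473}{2} + 27186 = - \frac{257101}{2}$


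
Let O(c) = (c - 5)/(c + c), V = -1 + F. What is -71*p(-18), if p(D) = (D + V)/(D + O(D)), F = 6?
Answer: -33228/625 ≈ -53.165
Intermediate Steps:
V = 5 (V = -1 + 6 = 5)
O(c) = (-5 + c)/(2*c) (O(c) = (-5 + c)/((2*c)) = (-5 + c)*(1/(2*c)) = (-5 + c)/(2*c))
p(D) = (5 + D)/(D + (-5 + D)/(2*D)) (p(D) = (D + 5)/(D + (-5 + D)/(2*D)) = (5 + D)/(D + (-5 + D)/(2*D)))
-71*p(-18) = -142*(-18)*(5 - 18)/(-5 - 18 + 2*(-18)**2) = -142*(-18)*(-13)/(-5 - 18 + 2*324) = -142*(-18)*(-13)/(-5 - 18 + 648) = -142*(-18)*(-13)/625 = -71*468/625 = -33228/625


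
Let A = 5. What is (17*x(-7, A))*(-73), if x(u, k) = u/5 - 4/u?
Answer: 35989/35 ≈ 1028.3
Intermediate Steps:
x(u, k) = -4/u + u/5 (x(u, k) = u*(1/5) - 4/u = u/5 - 4/u = -4/u + u/5)
(17*x(-7, A))*(-73) = (17*(-4/(-7) + (1/5)*(-7)))*(-73) = (17*(-4*(-1/7) - 7/5))*(-73) = (17*(4/7 - 7/5))*(-73) = (17*(-29/35))*(-73) = -493/35*(-73) = 35989/35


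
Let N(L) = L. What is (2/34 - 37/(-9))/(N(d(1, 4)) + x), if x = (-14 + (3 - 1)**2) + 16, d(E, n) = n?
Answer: 319/765 ≈ 0.41699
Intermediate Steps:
x = 6 (x = (-14 + 2**2) + 16 = (-14 + 4) + 16 = -10 + 16 = 6)
(2/34 - 37/(-9))/(N(d(1, 4)) + x) = (2/34 - 37/(-9))/(4 + 6) = (2*(1/34) - 37*(-1/9))/10 = (1/17 + 37/9)/10 = (1/10)*(638/153) = 319/765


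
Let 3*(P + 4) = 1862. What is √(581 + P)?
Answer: √10779/3 ≈ 34.607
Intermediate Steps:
P = 1850/3 (P = -4 + (⅓)*1862 = -4 + 1862/3 = 1850/3 ≈ 616.67)
√(581 + P) = √(581 + 1850/3) = √(3593/3) = √10779/3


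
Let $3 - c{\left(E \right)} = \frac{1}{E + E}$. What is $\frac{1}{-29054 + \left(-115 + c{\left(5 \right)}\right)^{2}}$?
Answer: $- \frac{100}{1648759} \approx -6.0652 \cdot 10^{-5}$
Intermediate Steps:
$c{\left(E \right)} = 3 - \frac{1}{2 E}$ ($c{\left(E \right)} = 3 - \frac{1}{E + E} = 3 - \frac{1}{2 E}$)
$\frac{1}{-29054 + \left(-115 + c{\left(5 \right)}\right)^{2}} = \frac{1}{-29054 + \left(-115 + \left(3 - \frac{1}{2 \cdot 5}\right)\right)^{2}} = \frac{1}{-29054 + \left(-115 + \left(3 - \frac{1}{10}\right)\right)^{2}} = \frac{1}{-29054 + \left(-115 + \frac{29}{10}\right)^{2}} = \frac{1}{-29054 + \left(- \frac{1121}{10}\right)^{2}} = \frac{1}{-29054 + \frac{1256641}{100}} = \frac{1}{- \frac{1648759}{100}} = - \frac{100}{1648759}$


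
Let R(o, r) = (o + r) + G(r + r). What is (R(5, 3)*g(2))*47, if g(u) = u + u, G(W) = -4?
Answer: 752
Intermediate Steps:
R(o, r) = -4 + o + r (R(o, r) = (o + r) - 4 = -4 + o + r)
g(u) = 2*u
(R(5, 3)*g(2))*47 = ((-4 + 5 + 3)*(2*2))*47 = (4*4)*47 = 16*47 = 752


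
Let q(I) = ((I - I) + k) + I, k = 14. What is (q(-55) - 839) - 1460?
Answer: -2340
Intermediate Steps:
q(I) = 14 + I (q(I) = ((I - I) + 14) + I = (0 + 14) + I = 14 + I)
(q(-55) - 839) - 1460 = ((14 - 55) - 839) - 1460 = (-41 - 839) - 1460 = -880 - 1460 = -2340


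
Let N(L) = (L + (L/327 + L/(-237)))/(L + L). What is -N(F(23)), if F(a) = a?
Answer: -8601/17222 ≈ -0.49942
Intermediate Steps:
N(L) = 8601/17222 (N(L) = (L + (L*(1/327) + L*(-1/237)))/((2*L)) = (L + (L/327 - L/237))*(1/(2*L)) = (L - 10*L/8611)*(1/(2*L)) = (8601*L/8611)*(1/(2*L)) = 8601/17222)
-N(F(23)) = -1*8601/17222 = -8601/17222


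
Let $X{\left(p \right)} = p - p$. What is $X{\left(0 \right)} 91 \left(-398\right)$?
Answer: $0$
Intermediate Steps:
$X{\left(p \right)} = 0$
$X{\left(0 \right)} 91 \left(-398\right) = 0 \cdot 91 \left(-398\right) = 0 \left(-36218\right) = 0$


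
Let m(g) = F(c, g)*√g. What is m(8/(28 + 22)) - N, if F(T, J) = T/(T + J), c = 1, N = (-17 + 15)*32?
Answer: 1866/29 ≈ 64.345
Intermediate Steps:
N = -64 (N = -2*32 = -64)
F(T, J) = T/(J + T)
m(g) = √g/(1 + g) (m(g) = (1/(g + 1))*√g = (1/(1 + g))*√g = √g/(1 + g))
m(8/(28 + 22)) - N = √(8/(28 + 22))/(1 + 8/(28 + 22)) - 1*(-64) = √(8/50)/(1 + 8/50) + 64 = √(8*(1/50))/(1 + 8*(1/50)) + 64 = √(4/25)/(1 + 4/25) + 64 = 2/(5*(29/25)) + 64 = (⅖)*(25/29) + 64 = 10/29 + 64 = 1866/29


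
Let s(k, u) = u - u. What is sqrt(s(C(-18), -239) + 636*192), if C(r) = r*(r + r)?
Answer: 48*sqrt(53) ≈ 349.45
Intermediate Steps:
C(r) = 2*r**2 (C(r) = r*(2*r) = 2*r**2)
s(k, u) = 0
sqrt(s(C(-18), -239) + 636*192) = sqrt(0 + 636*192) = sqrt(0 + 122112) = sqrt(122112) = 48*sqrt(53)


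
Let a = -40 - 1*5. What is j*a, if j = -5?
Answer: 225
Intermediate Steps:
a = -45 (a = -40 - 5 = -45)
j*a = -5*(-45) = 225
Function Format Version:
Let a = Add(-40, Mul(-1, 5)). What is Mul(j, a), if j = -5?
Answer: 225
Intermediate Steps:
a = -45 (a = Add(-40, -5) = -45)
Mul(j, a) = Mul(-5, -45) = 225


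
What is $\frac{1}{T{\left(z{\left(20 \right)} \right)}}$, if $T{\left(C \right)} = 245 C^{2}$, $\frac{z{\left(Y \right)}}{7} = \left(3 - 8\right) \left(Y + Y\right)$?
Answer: $\frac{1}{480200000} \approx 2.0825 \cdot 10^{-9}$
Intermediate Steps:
$z{\left(Y \right)} = - 70 Y$ ($z{\left(Y \right)} = 7 \left(3 - 8\right) \left(Y + Y\right) = 7 \left(- 5 \cdot 2 Y\right) = 7 \left(- 10 Y\right) = - 70 Y$)
$\frac{1}{T{\left(z{\left(20 \right)} \right)}} = \frac{1}{245 \left(\left(-70\right) 20\right)^{2}} = \frac{1}{245 \left(-1400\right)^{2}} = \frac{1}{245 \cdot 1960000} = \frac{1}{480200000}$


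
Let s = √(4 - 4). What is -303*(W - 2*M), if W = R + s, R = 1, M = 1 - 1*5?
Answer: -2727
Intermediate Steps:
M = -4 (M = 1 - 5 = -4)
s = 0 (s = √0 = 0)
W = 1 (W = 1 + 0 = 1)
-303*(W - 2*M) = -303*(1 - 2*(-4)) = -303*(1 + 8) = -303*9 = -2727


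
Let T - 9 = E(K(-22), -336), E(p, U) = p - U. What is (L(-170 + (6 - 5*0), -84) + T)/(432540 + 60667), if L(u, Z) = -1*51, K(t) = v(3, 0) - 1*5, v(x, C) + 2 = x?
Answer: 290/493207 ≈ 0.00058799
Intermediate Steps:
v(x, C) = -2 + x
K(t) = -4 (K(t) = (-2 + 3) - 1*5 = 1 - 5 = -4)
L(u, Z) = -51
T = 341 (T = 9 + (-4 - 1*(-336)) = 9 + (-4 + 336) = 9 + 332 = 341)
(L(-170 + (6 - 5*0), -84) + T)/(432540 + 60667) = (-51 + 341)/(432540 + 60667) = 290/493207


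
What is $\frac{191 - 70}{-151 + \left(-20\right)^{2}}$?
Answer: $\frac{121}{249} \approx 0.48594$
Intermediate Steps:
$\frac{191 - 70}{-151 + \left(-20\right)^{2}} = \frac{121}{-151 + 400} = \frac{121}{249}$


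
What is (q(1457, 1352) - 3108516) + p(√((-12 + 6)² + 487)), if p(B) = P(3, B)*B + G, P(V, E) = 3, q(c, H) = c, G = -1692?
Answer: -3108751 + 3*√523 ≈ -3.1087e+6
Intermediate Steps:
p(B) = -1692 + 3*B (p(B) = 3*B - 1692 = -1692 + 3*B)
(q(1457, 1352) - 3108516) + p(√((-12 + 6)² + 487)) = (1457 - 3108516) + (-1692 + 3*√((-12 + 6)² + 487)) = -3107059 + (-1692 + 3*√((-6)² + 487)) = -3107059 + (-1692 + 3*√(36 + 487)) = -3107059 + (-1692 + 3*√523) = -3108751 + 3*√523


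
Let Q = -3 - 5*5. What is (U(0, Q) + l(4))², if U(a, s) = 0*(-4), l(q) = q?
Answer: 16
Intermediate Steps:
Q = -28 (Q = -3 - 25 = -28)
U(a, s) = 0
(U(0, Q) + l(4))² = (0 + 4)² = 4² = 16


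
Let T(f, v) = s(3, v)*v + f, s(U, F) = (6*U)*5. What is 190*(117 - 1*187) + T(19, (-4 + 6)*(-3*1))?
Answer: -13821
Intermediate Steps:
s(U, F) = 30*U
T(f, v) = f + 90*v (T(f, v) = (30*3)*v + f = 90*v + f = f + 90*v)
190*(117 - 1*187) + T(19, (-4 + 6)*(-3*1)) = 190*(117 - 1*187) + (19 + 90*((-4 + 6)*(-3*1))) = 190*(117 - 187) + (19 + 90*(2*(-3))) = 190*(-70) + (19 + 90*(-6)) = -13300 + (19 - 540) = -13300 - 521 = -13821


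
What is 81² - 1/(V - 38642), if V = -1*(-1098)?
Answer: 246326185/37544 ≈ 6561.0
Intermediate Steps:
V = 1098
81² - 1/(V - 38642) = 81² - 1/(1098 - 38642) = 6561 - 1/(-37544) = 6561 - 1*(-1/37544) = 6561 + 1/37544 = 246326185/37544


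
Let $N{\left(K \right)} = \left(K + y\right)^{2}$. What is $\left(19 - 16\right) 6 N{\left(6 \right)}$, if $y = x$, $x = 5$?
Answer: $2178$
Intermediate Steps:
$y = 5$
$N{\left(K \right)} = \left(5 + K\right)^{2}$ ($N{\left(K \right)} = \left(K + 5\right)^{2} = \left(5 + K\right)^{2}$)
$\left(19 - 16\right) 6 N{\left(6 \right)} = \left(19 - 16\right) 6 \left(5 + 6\right)^{2} = 3 \cdot 6 \cdot 11^{2} = 18 \cdot 121 = 2178$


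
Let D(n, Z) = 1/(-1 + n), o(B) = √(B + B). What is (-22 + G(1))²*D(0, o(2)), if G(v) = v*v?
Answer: -441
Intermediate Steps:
o(B) = √2*√B (o(B) = √(2*B) = √2*√B)
G(v) = v²
(-22 + G(1))²*D(0, o(2)) = (-22 + 1²)²/(-1 + 0) = (-22 + 1)²/(-1) = (-21)²*(-1) = 441*(-1) = -441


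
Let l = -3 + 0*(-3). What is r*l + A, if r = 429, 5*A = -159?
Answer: -6594/5 ≈ -1318.8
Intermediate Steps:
l = -3 (l = -3 + 0 = -3)
A = -159/5 (A = (1/5)*(-159) = -159/5 ≈ -31.800)
r*l + A = 429*(-3) - 159/5 = -1287 - 159/5 = -6594/5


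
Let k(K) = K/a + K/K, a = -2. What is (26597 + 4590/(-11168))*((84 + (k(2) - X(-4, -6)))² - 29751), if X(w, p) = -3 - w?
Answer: -1697679000143/2792 ≈ -6.0805e+8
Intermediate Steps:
k(K) = 1 - K/2 (k(K) = K/(-2) + K/K = K*(-½) + 1 = -K/2 + 1 = 1 - K/2)
(26597 + 4590/(-11168))*((84 + (k(2) - X(-4, -6)))² - 29751) = (26597 + 4590/(-11168))*((84 + ((1 - ½*2) - (-3 - 1*(-4))))² - 29751) = (26597 + 4590*(-1/11168))*((84 + ((1 - 1) - (-3 + 4)))² - 29751) = (26597 - 2295/5584)*((84 + (0 - 1*1))² - 29751) = 148515353*((84 + (0 - 1))² - 29751)/5584 = 148515353*((84 - 1)² - 29751)/5584 = 148515353*(83² - 29751)/5584 = 148515353*(6889 - 29751)/5584 = (148515353/5584)*(-22862) = -1697679000143/2792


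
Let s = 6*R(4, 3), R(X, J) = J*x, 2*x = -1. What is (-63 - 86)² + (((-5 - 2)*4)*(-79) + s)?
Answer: 24404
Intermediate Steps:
x = -½ (x = (½)*(-1) = -½ ≈ -0.50000)
R(X, J) = -J/2 (R(X, J) = J*(-½) = -J/2)
s = -9 (s = 6*(-½*3) = 6*(-3/2) = -9)
(-63 - 86)² + (((-5 - 2)*4)*(-79) + s) = (-63 - 86)² + (((-5 - 2)*4)*(-79) - 9) = (-149)² + (-7*4*(-79) - 9) = 22201 + (-28*(-79) - 9) = 22201 + (2212 - 9) = 22201 + 2203 = 24404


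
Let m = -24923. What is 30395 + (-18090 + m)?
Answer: -12618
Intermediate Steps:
30395 + (-18090 + m) = 30395 + (-18090 - 24923) = 30395 - 43013 = -12618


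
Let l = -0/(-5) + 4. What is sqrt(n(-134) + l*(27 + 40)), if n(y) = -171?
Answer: sqrt(97) ≈ 9.8489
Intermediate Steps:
l = 4 (l = -0*(-1)/5 + 4 = -5*0 + 4 = 0 + 4 = 4)
sqrt(n(-134) + l*(27 + 40)) = sqrt(-171 + 4*(27 + 40)) = sqrt(-171 + 4*67) = sqrt(-171 + 268) = sqrt(97)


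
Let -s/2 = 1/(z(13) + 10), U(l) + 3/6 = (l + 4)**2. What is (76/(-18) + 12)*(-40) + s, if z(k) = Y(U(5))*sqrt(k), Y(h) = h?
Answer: -34903840/112191 - 644*sqrt(13)/336573 ≈ -311.12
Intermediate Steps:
U(l) = -1/2 + (4 + l)**2 (U(l) = -1/2 + (l + 4)**2 = -1/2 + (4 + l)**2)
z(k) = 161*sqrt(k)/2 (z(k) = (-1/2 + (4 + 5)**2)*sqrt(k) = (-1/2 + 9**2)*sqrt(k) = (-1/2 + 81)*sqrt(k) = 161*sqrt(k)/2)
s = -2/(10 + 161*sqrt(13)/2) (s = -2/(161*sqrt(13)/2 + 10) = -2/(10 + 161*sqrt(13)/2) ≈ -0.0066612)
(76/(-18) + 12)*(-40) + s = (76/(-18) + 12)*(-40) + (80/336573 - 644*sqrt(13)/336573) = (76*(-1/18) + 12)*(-40) + (80/336573 - 644*sqrt(13)/336573) = (-38/9 + 12)*(-40) + (80/336573 - 644*sqrt(13)/336573) = (70/9)*(-40) + (80/336573 - 644*sqrt(13)/336573) = -2800/9 + (80/336573 - 644*sqrt(13)/336573) = -34903840/112191 - 644*sqrt(13)/336573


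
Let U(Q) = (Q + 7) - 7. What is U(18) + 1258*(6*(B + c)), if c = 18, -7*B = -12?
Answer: 1041750/7 ≈ 1.4882e+5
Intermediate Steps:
B = 12/7 (B = -⅐*(-12) = 12/7 ≈ 1.7143)
U(Q) = Q (U(Q) = (7 + Q) - 7 = Q)
U(18) + 1258*(6*(B + c)) = 18 + 1258*(6*(12/7 + 18)) = 18 + 1258*(6*(138/7)) = 18 + 1258*(828/7) = 18 + 1041624/7 = 1041750/7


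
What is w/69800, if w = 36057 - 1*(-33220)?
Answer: 69277/69800 ≈ 0.99251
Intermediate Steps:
w = 69277 (w = 36057 + 33220 = 69277)
w/69800 = 69277/69800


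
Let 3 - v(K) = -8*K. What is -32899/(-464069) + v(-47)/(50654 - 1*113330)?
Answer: 2235075461/29085988644 ≈ 0.076844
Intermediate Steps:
v(K) = 3 + 8*K (v(K) = 3 - (-8)*K = 3 + 8*K)
-32899/(-464069) + v(-47)/(50654 - 1*113330) = -32899/(-464069) + (3 + 8*(-47))/(50654 - 1*113330) = -32899*(-1/464069) + (3 - 376)/(50654 - 113330) = 32899/464069 - 373/(-62676) = 32899/464069 - 373*(-1/62676) = 32899/464069 + 373/62676 = 2235075461/29085988644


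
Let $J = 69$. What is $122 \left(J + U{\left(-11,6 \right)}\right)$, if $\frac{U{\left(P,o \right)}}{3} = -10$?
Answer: $4758$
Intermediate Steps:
$U{\left(P,o \right)} = -30$ ($U{\left(P,o \right)} = 3 \left(-10\right) = -30$)
$122 \left(J + U{\left(-11,6 \right)}\right) = 122 \left(69 - 30\right) = 122 \cdot 39 = 4758$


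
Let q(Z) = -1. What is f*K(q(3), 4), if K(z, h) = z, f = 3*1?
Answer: -3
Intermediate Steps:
f = 3
f*K(q(3), 4) = 3*(-1) = -3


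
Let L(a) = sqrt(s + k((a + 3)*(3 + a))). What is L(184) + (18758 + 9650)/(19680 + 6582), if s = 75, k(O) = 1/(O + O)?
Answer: 14204/13131 + sqrt(10490702)/374 ≈ 9.7420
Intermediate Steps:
k(O) = 1/(2*O)
L(a) = sqrt(75 + 1/(2*(3 + a)**2)) (L(a) = sqrt(75 + 1/(2*(((a + 3)*(3 + a))))) = sqrt(75 + 1/(2*(((3 + a)*(3 + a))))) = sqrt(75 + 1/(2*((3 + a)**2))) = sqrt(75 + 1/(2*(3 + a)**2)))
L(184) + (18758 + 9650)/(19680 + 6582) = sqrt(75 + 1/(2*(9 + 184**2 + 6*184))) + (18758 + 9650)/(19680 + 6582) = sqrt(75 + 1/(2*(9 + 33856 + 1104))) + 28408/26262 = sqrt(75 + (1/2)/34969) + 28408*(1/26262) = sqrt(75 + (1/2)*(1/34969)) + 14204/13131 = sqrt(75 + 1/69938) + 14204/13131 = sqrt(5245351/69938) + 14204/13131 = sqrt(10490702)/374 + 14204/13131 = 14204/13131 + sqrt(10490702)/374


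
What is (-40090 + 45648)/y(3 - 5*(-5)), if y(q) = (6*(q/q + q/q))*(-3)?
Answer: -2779/18 ≈ -154.39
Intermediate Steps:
y(q) = -36 (y(q) = (6*(1 + 1))*(-3) = (6*2)*(-3) = 12*(-3) = -36)
(-40090 + 45648)/y(3 - 5*(-5)) = (-40090 + 45648)/(-36) = 5558*(-1/36) = -2779/18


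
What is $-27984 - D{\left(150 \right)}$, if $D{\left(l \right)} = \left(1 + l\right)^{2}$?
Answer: $-50785$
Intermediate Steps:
$-27984 - D{\left(150 \right)} = -27984 - \left(1 + 150\right)^{2} = -27984 - 151^{2} = -27984 - 22801 = -50785$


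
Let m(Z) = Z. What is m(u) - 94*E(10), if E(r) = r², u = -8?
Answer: -9408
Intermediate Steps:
m(u) - 94*E(10) = -8 - 94*10² = -8 - 94*100 = -8 - 9400 = -9408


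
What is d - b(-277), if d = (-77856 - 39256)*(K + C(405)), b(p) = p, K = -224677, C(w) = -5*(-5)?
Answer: 26309445301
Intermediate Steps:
C(w) = 25
d = 26309445024 (d = (-77856 - 39256)*(-224677 + 25) = -117112*(-224652) = 26309445024)
d - b(-277) = 26309445024 - 1*(-277) = 26309445024 + 277 = 26309445301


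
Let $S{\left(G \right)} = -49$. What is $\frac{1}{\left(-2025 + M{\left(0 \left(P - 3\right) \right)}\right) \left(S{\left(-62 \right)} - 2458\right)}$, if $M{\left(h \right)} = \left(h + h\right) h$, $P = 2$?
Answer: $\frac{1}{5076675} \approx 1.9698 \cdot 10^{-7}$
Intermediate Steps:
$M{\left(h \right)} = 2 h^{2}$ ($M{\left(h \right)} = 2 h h = 2 h^{2}$)
$\frac{1}{\left(-2025 + M{\left(0 \left(P - 3\right) \right)}\right) \left(S{\left(-62 \right)} - 2458\right)} = \frac{1}{\left(-2025 + 2 \left(0 \left(2 - 3\right)\right)^{2}\right) \left(-49 - 2458\right)} = \frac{1}{\left(-2025 + 2 \left(0 \left(-1\right)\right)^{2}\right) \left(-2507\right)} = \frac{1}{\left(-2025 + 2 \cdot 0^{2}\right) \left(-2507\right)} = \frac{1}{\left(-2025 + 2 \cdot 0\right) \left(-2507\right)} = \frac{1}{\left(-2025 + 0\right) \left(-2507\right)} = \frac{1}{\left(-2025\right) \left(-2507\right)} = \frac{1}{5076675}$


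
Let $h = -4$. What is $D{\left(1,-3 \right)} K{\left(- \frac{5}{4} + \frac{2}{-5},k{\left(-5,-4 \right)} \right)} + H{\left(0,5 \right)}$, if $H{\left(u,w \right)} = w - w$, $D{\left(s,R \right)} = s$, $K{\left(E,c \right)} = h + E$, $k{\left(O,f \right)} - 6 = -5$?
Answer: $- \frac{113}{20} \approx -5.65$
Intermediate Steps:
$k{\left(O,f \right)} = 1$ ($k{\left(O,f \right)} = 6 - 5 = 1$)
$K{\left(E,c \right)} = -4 + E$
$H{\left(u,w \right)} = 0$
$D{\left(1,-3 \right)} K{\left(- \frac{5}{4} + \frac{2}{-5},k{\left(-5,-4 \right)} \right)} + H{\left(0,5 \right)} = 1 \left(-4 + \left(- \frac{5}{4} + \frac{2}{-5}\right)\right) + 0 = 1 \left(-4 + \left(\left(-5\right) \frac{1}{4} + 2 \left(- \frac{1}{5}\right)\right)\right) + 0 = 1 \left(-4 - \frac{33}{20}\right) + 0 = 1 \left(- \frac{113}{20}\right) + 0 = - \frac{113}{20} + 0 = - \frac{113}{20}$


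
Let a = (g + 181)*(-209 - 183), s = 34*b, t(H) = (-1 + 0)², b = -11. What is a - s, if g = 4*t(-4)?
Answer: -72146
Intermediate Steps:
t(H) = 1 (t(H) = (-1)² = 1)
g = 4 (g = 4*1 = 4)
s = -374 (s = 34*(-11) = -374)
a = -72520 (a = (4 + 181)*(-209 - 183) = 185*(-392) = -72520)
a - s = -72520 - 1*(-374) = -72520 + 374 = -72146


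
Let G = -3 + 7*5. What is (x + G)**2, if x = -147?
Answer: 13225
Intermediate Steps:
G = 32 (G = -3 + 35 = 32)
(x + G)**2 = (-147 + 32)**2 = (-115)**2 = 13225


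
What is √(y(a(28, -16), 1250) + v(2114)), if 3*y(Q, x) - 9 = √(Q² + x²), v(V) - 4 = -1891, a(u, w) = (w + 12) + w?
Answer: √(-16956 + 30*√15629)/3 ≈ 38.305*I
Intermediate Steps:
a(u, w) = 12 + 2*w (a(u, w) = (12 + w) + w = 12 + 2*w)
v(V) = -1887 (v(V) = 4 - 1891 = -1887)
y(Q, x) = 3 + √(Q² + x²)/3
√(y(a(28, -16), 1250) + v(2114)) = √((3 + √((12 + 2*(-16))² + 1250²)/3) - 1887) = √((3 + √((12 - 32)² + 1562500)/3) - 1887) = √((3 + √((-20)² + 1562500)/3) - 1887) = √((3 + √(400 + 1562500)/3) - 1887) = √((3 + √1562900/3) - 1887) = √((3 + (10*√15629)/3) - 1887) = √((3 + 10*√15629/3) - 1887) = √(-1884 + 10*√15629/3)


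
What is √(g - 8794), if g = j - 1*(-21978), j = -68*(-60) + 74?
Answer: √17338 ≈ 131.67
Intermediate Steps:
j = 4154 (j = 4080 + 74 = 4154)
g = 26132 (g = 4154 - 1*(-21978) = 4154 + 21978 = 26132)
√(g - 8794) = √(26132 - 8794) = √17338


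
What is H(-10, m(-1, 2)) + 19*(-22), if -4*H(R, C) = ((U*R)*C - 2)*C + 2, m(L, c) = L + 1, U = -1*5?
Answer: -837/2 ≈ -418.50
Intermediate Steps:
U = -5
m(L, c) = 1 + L
H(R, C) = -½ - C*(-2 - 5*C*R)/4 (H(R, C) = -(((-5*R)*C - 2)*C + 2)/4 = -((-5*C*R - 2)*C + 2)/4 = -((-2 - 5*C*R)*C + 2)/4 = -(C*(-2 - 5*C*R) + 2)/4 = -(2 + C*(-2 - 5*C*R))/4 = -½ - C*(-2 - 5*C*R)/4)
H(-10, m(-1, 2)) + 19*(-22) = (-½ + (1 - 1)/2 + (5/4)*(-10)*(1 - 1)²) + 19*(-22) = (-½ + (½)*0 + (5/4)*(-10)*0²) - 418 = (-½ + 0 + (5/4)*(-10)*0) - 418 = (-½ + 0 + 0) - 418 = -½ - 418 = -837/2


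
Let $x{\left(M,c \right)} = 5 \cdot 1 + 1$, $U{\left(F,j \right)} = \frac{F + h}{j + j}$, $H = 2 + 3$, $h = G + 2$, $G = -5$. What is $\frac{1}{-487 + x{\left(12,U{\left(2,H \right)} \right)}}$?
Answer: $- \frac{1}{481} \approx -0.002079$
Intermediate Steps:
$h = -3$ ($h = -5 + 2 = -3$)
$H = 5$
$U{\left(F,j \right)} = \frac{-3 + F}{2 j}$ ($U{\left(F,j \right)} = \frac{F - 3}{j + j} = \frac{-3 + F}{2 j}$)
$x{\left(M,c \right)} = 6$ ($x{\left(M,c \right)} = 5 + 1 = 6$)
$\frac{1}{-487 + x{\left(12,U{\left(2,H \right)} \right)}} = \frac{1}{-487 + 6} = \frac{1}{-481} = - \frac{1}{481}$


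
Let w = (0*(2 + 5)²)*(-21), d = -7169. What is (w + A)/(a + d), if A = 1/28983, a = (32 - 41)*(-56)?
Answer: -1/193171695 ≈ -5.1767e-9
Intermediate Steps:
a = 504 (a = -9*(-56) = 504)
A = 1/28983 ≈ 3.4503e-5
w = 0 (w = (0*7²)*(-21) = (0*49)*(-21) = 0*(-21) = 0)
(w + A)/(a + d) = (0 + 1/28983)/(504 - 7169) = (1/28983)/(-6665) = (1/28983)*(-1/6665) = -1/193171695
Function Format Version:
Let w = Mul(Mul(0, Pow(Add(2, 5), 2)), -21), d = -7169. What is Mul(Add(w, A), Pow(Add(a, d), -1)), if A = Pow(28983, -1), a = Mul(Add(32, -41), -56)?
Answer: Rational(-1, 193171695) ≈ -5.1767e-9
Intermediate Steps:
a = 504 (a = Mul(-9, -56) = 504)
A = Rational(1, 28983) ≈ 3.4503e-5
w = 0 (w = Mul(Mul(0, Pow(7, 2)), -21) = Mul(Mul(0, 49), -21) = Mul(0, -21) = 0)
Mul(Add(w, A), Pow(Add(a, d), -1)) = Mul(Add(0, Rational(1, 28983)), Pow(Add(504, -7169), -1)) = Mul(Rational(1, 28983), Pow(-6665, -1)) = Mul(Rational(1, 28983), Rational(-1, 6665)) = Rational(-1, 193171695)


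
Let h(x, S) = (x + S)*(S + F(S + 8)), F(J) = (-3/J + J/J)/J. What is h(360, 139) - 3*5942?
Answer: 123743519/2401 ≈ 51538.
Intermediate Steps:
F(J) = (1 - 3/J)/J (F(J) = (-3/J + 1)/J = (1 - 3/J)/J)
h(x, S) = (S + x)*(S + (5 + S)/(8 + S)²) (h(x, S) = (x + S)*(S + (-3 + (S + 8))/(S + 8)²) = (S + x)*(S + (-3 + (8 + S))/(8 + S)²) = (S + x)*(S + (5 + S)/(8 + S)²))
h(360, 139) - 3*5942 = (139*(5 + 139) + 360*(5 + 139) + 139*(8 + 139)²*(139 + 360))/(8 + 139)² - 3*5942 = (139*144 + 360*144 + 139*147²*499)/147² - 1*17826 = (20016 + 51840 + 139*21609*499)/21609 - 17826 = (20016 + 51840 + 1498821849)/21609 - 17826 = (1/21609)*1498893705 - 17826 = 166543745/2401 - 17826 = 123743519/2401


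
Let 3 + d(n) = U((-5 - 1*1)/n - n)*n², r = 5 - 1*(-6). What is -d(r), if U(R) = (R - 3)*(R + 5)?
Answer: -11517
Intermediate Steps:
r = 11 (r = 5 + 6 = 11)
U(R) = (-3 + R)*(5 + R)
d(n) = -3 + n²*(-15 + (-n - 6/n)² - 12/n - 2*n) (d(n) = -3 + (-15 + ((-5 - 1*1)/n - n)² + 2*((-5 - 1*1)/n - n))*n² = -3 + (-15 + ((-5 - 1)/n - n)² + 2*((-5 - 1)/n - n))*n² = -3 + (-15 + (-6/n - n)² + 2*(-6/n - n))*n² = -3 + (-15 + (-n - 6/n)² + 2*(-n - 6/n))*n² = -3 + (-15 + (-n - 6/n)² + (-12/n - 2*n))*n² = -3 + (-15 + (-n - 6/n)² - 12/n - 2*n)*n² = -3 + n²*(-15 + (-n - 6/n)² - 12/n - 2*n))
-d(r) = -(33 + 11⁴ - 12*11 - 3*11² - 2*11³) = -(33 + 14641 - 132 - 3*121 - 2*1331) = -(33 + 14641 - 132 - 363 - 2662) = -1*11517 = -11517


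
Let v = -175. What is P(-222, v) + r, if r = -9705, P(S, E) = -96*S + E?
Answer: 11432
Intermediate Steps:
P(S, E) = E - 96*S
P(-222, v) + r = (-175 - 96*(-222)) - 9705 = (-175 + 21312) - 9705 = 21137 - 9705 = 11432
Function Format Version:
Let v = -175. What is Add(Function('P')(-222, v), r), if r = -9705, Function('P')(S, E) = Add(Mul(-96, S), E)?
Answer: 11432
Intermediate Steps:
Function('P')(S, E) = Add(E, Mul(-96, S))
Add(Function('P')(-222, v), r) = Add(Add(-175, Mul(-96, -222)), -9705) = Add(Add(-175, 21312), -9705) = Add(21137, -9705) = 11432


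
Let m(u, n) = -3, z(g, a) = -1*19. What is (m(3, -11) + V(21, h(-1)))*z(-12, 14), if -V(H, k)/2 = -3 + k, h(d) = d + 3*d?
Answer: -209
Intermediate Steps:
z(g, a) = -19
h(d) = 4*d
V(H, k) = 6 - 2*k (V(H, k) = -2*(-3 + k) = 6 - 2*k)
(m(3, -11) + V(21, h(-1)))*z(-12, 14) = (-3 + (6 - 8*(-1)))*(-19) = (-3 + (6 - 2*(-4)))*(-19) = (-3 + (6 + 8))*(-19) = (-3 + 14)*(-19) = 11*(-19) = -209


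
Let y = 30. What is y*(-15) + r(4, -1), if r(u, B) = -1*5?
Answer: -455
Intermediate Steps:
r(u, B) = -5
y*(-15) + r(4, -1) = 30*(-15) - 5 = -450 - 5 = -455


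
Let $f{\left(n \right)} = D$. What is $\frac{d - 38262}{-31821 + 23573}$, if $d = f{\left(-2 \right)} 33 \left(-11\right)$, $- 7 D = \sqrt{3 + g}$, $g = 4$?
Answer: $\frac{19131}{4124} - \frac{363 \sqrt{7}}{57736} \approx 4.6223$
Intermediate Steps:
$D = - \frac{\sqrt{7}}{7}$ ($D = - \frac{\sqrt{3 + 4}}{7} = - \frac{\sqrt{7}}{7} \approx -0.37796$)
$f{\left(n \right)} = - \frac{\sqrt{7}}{7}$
$d = \frac{363 \sqrt{7}}{7}$ ($d = - \frac{\sqrt{7}}{7} \cdot 33 \left(-11\right) = - \frac{33 \sqrt{7}}{7} \left(-11\right) = \frac{363 \sqrt{7}}{7} \approx 137.2$)
$\frac{d - 38262}{-31821 + 23573} = \frac{\frac{363 \sqrt{7}}{7} - 38262}{-31821 + 23573} = \frac{-38262 + \frac{363 \sqrt{7}}{7}}{-8248} = \left(-38262 + \frac{363 \sqrt{7}}{7}\right) \left(- \frac{1}{8248}\right) = \frac{19131}{4124} - \frac{363 \sqrt{7}}{57736}$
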